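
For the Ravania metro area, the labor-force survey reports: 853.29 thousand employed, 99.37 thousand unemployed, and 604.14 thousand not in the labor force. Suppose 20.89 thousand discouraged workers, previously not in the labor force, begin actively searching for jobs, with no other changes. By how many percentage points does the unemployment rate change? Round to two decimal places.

The unemployment rate changes by +1.92 percentage points.

Initially, labor force = 853.29 + 99.37 = 952.66 thousand, so u = 99.37/952.66 = 10.43%.
After the change, unemployed and labor force both rise by 20.89 → E = 853.29, U = 120.26, labor force = 973.55 thousand.
New unemployment rate = 120.26 / 973.55 = 12.35%.
Change = 12.35% − 10.43% = +1.92 percentage points.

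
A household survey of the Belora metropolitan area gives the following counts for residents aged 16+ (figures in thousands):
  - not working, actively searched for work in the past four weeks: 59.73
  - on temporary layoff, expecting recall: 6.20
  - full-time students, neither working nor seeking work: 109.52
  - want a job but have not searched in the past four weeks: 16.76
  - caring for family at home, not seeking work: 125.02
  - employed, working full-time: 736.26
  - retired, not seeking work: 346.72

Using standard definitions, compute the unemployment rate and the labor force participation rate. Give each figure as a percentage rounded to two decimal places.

Employed = 736.26 thousand.
Unemployed = 59.73 + 6.20 = 65.93 thousand (jobless and actively searching, or on temporary layoff).
Labor force = 736.26 + 65.93 = 802.19 thousand.
Not in labor force = 109.52 + 16.76 + 125.02 + 346.72 = 598.02 thousand (those not working and not actively searching are outside the labor force — including those who want a job but have given up searching).
Civilian working-age population = 802.19 + 598.02 = 1,400.21 thousand.
Unemployment rate = 65.93 / 802.19 = 8.22%.
Labor force participation rate = 802.19 / 1,400.21 = 57.29%.

Unemployment rate ≈ 8.22%; labor force participation rate ≈ 57.29%.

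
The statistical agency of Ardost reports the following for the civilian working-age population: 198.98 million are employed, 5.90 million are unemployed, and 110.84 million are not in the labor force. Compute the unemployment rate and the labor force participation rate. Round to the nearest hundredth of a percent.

Unemployment rate ≈ 2.88%; labor force participation rate ≈ 64.89%.

Labor force = employed + unemployed = 198.98 + 5.90 = 204.88 million.
Working-age population = 204.88 + 110.84 = 315.72 million.
Unemployment rate = 5.90 / 204.88 = 2.88%.
Labor force participation rate = 204.88 / 315.72 = 64.89%.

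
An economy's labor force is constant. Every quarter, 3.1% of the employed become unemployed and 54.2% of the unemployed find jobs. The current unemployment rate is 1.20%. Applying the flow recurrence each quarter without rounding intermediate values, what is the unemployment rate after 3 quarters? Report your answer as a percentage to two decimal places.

With a fixed labor force, u_{t+1} = u_t + s·(1−u_t) − f·u_t = u_t·(1−s−f) + s.
Here 1−s−f = 0.427 and s = 0.031.
u_1 = 0.012000 × 0.427 + 0.031 = 0.036124.
u_2 = 0.036124 × 0.427 + 0.031 = 0.046425.
u_3 = 0.046425 × 0.427 + 0.031 = 0.050823.

Unemployment rate after three quarters ≈ 5.08%.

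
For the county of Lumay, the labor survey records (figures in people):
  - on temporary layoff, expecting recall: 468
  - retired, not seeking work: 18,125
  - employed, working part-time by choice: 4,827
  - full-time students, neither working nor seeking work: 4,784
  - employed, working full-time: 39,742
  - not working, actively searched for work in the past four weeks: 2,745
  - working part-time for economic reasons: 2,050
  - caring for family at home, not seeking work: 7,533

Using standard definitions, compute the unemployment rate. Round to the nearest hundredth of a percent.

Employed = 4,827 + 39,742 + 2,050 = 46,619 (anyone who worked, including part-time for economic reasons, counts as employed).
Unemployed = 468 + 2,745 = 3,213 (jobless and actively searching, or on temporary layoff).
Labor force = 46,619 + 3,213 = 49,832.
Unemployment rate = 3,213 / 49,832 = 6.45%.

Unemployment rate ≈ 6.45%.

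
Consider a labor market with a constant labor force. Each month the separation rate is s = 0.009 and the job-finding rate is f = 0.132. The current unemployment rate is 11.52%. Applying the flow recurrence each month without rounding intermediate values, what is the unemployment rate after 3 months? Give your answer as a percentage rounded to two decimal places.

Unemployment rate after three months ≈ 9.64%.

With a fixed labor force, u_{t+1} = u_t + s·(1−u_t) − f·u_t = u_t·(1−s−f) + s.
Here 1−s−f = 0.859 and s = 0.009.
u_1 = 0.115200 × 0.859 + 0.009 = 0.107957.
u_2 = 0.107957 × 0.859 + 0.009 = 0.101735.
u_3 = 0.101735 × 0.859 + 0.009 = 0.096390.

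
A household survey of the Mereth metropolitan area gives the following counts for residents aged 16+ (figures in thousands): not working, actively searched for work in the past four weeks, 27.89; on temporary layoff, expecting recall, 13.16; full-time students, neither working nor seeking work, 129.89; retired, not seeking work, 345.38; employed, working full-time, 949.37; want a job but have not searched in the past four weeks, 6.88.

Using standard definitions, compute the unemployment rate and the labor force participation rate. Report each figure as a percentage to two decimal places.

Employed = 949.37 thousand.
Unemployed = 27.89 + 13.16 = 41.05 thousand (jobless and actively searching, or on temporary layoff).
Labor force = 949.37 + 41.05 = 990.42 thousand.
Not in labor force = 129.89 + 345.38 + 6.88 = 482.15 thousand (those not working and not actively searching are outside the labor force — including those who want a job but have given up searching).
Civilian working-age population = 990.42 + 482.15 = 1,472.57 thousand.
Unemployment rate = 41.05 / 990.42 = 4.14%.
Labor force participation rate = 990.42 / 1,472.57 = 67.26%.

Unemployment rate ≈ 4.14%; labor force participation rate ≈ 67.26%.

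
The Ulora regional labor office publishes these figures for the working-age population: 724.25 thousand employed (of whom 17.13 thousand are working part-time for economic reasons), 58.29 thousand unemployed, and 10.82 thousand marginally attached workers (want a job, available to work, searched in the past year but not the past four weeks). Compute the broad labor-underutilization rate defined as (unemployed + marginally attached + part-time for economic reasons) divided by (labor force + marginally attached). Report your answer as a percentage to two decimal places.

Broad underutilization rate ≈ 10.87%.

Labor force = 724.25 + 58.29 = 782.54 thousand.
Numerator = 58.29 + 10.82 + 17.13 = 86.24 thousand.
Denominator = 782.54 + 10.82 = 793.36 thousand.
Broad rate = 86.24 / 793.36 = 10.87%.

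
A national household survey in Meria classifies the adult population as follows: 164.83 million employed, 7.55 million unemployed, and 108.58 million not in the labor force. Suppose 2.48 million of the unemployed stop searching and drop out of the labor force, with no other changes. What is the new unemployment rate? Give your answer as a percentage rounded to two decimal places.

New unemployment rate ≈ 2.98%.

Initially, labor force = 164.83 + 7.55 = 172.38 million, so u = 7.55/172.38 = 4.38%.
After the change, unemployed and labor force both fall by 2.48 → E = 164.83, U = 5.07, labor force = 169.90 million.
New unemployment rate = 5.07 / 169.90 = 2.98%.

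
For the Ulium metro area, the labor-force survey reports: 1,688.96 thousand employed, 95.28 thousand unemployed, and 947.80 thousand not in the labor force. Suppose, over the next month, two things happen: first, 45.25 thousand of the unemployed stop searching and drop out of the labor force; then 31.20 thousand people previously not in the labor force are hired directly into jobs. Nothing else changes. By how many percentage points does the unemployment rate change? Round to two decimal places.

The unemployment rate changes by −2.51 percentage points.

Initially, labor force = 1,688.96 + 95.28 = 1,784.24 thousand, so u = 95.28/1,784.24 = 5.34%.
After the first change, unemployed and labor force both fall by 45.25 → E = 1,688.96, U = 50.03, labor force = 1,738.99 thousand.
After the second change, employed and labor force both rise by 31.20; unemployed unchanged → E = 1,720.16, U = 50.03, labor force = 1,770.19 thousand.
New unemployment rate = 50.03 / 1,770.19 = 2.83%.
Change = 2.83% − 5.34% = −2.51 percentage points.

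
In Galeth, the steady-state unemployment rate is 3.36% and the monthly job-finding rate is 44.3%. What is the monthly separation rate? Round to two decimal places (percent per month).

Separation rate ≈ 1.54% per month.

From u* = s/(s+f): s = u·f/(1−u).
s = 0.0336 × 44.3 / (1 − 0.0336) = 1.4885 / 0.9664 ≈ 1.54% per month.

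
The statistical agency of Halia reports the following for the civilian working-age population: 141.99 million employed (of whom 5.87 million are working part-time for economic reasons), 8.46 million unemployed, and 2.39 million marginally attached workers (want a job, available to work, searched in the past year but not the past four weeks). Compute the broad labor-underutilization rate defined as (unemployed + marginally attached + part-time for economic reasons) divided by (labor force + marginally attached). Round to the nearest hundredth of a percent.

Labor force = 141.99 + 8.46 = 150.45 million.
Numerator = 8.46 + 2.39 + 5.87 = 16.72 million.
Denominator = 150.45 + 2.39 = 152.84 million.
Broad rate = 16.72 / 152.84 = 10.94%.

Broad underutilization rate ≈ 10.94%.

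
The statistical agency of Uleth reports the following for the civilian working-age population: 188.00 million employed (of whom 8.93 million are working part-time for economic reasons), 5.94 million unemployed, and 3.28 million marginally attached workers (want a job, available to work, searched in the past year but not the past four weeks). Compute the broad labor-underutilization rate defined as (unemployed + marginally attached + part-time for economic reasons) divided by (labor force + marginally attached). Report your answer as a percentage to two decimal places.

Broad underutilization rate ≈ 9.20%.

Labor force = 188.00 + 5.94 = 193.94 million.
Numerator = 5.94 + 3.28 + 8.93 = 18.15 million.
Denominator = 193.94 + 3.28 = 197.22 million.
Broad rate = 18.15 / 197.22 = 9.20%.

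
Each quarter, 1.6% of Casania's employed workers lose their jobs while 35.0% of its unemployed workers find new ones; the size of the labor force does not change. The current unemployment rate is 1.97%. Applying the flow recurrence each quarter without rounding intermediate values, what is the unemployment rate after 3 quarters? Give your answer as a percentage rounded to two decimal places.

Unemployment rate after three quarters ≈ 3.76%.

With a fixed labor force, u_{t+1} = u_t + s·(1−u_t) − f·u_t = u_t·(1−s−f) + s.
Here 1−s−f = 0.634 and s = 0.016.
u_1 = 0.019700 × 0.634 + 0.016 = 0.028490.
u_2 = 0.028490 × 0.634 + 0.016 = 0.034063.
u_3 = 0.034063 × 0.634 + 0.016 = 0.037596.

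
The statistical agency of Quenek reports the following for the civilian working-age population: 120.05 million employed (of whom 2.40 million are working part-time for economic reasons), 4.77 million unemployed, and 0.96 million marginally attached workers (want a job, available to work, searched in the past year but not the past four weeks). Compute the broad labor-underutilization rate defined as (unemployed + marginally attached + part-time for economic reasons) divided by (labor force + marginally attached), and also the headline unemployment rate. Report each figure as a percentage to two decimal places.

Labor force = 120.05 + 4.77 = 124.82 million.
Numerator = 4.77 + 0.96 + 2.40 = 8.13 million.
Denominator = 124.82 + 0.96 = 125.78 million.
Broad rate = 8.13 / 125.78 = 6.46%.
Headline unemployment rate = 4.77 / 124.82 = 3.82%.

Broad underutilization rate ≈ 6.46%; headline unemployment rate ≈ 3.82%.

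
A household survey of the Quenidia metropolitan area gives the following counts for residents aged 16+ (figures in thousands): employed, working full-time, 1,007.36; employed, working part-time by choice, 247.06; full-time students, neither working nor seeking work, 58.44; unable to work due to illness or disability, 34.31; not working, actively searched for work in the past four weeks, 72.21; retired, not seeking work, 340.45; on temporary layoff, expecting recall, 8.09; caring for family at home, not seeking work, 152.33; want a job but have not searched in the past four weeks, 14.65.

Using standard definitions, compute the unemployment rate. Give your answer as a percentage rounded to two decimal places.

Employed = 1,007.36 + 247.06 = 1,254.42 thousand.
Unemployed = 72.21 + 8.09 = 80.30 thousand (jobless and actively searching, or on temporary layoff).
Labor force = 1,254.42 + 80.30 = 1,334.72 thousand.
Unemployment rate = 80.30 / 1,334.72 = 6.02%.

Unemployment rate ≈ 6.02%.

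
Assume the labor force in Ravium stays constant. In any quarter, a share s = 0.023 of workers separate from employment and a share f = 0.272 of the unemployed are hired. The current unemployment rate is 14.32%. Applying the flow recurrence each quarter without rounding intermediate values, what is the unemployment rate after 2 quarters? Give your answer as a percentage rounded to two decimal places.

With a fixed labor force, u_{t+1} = u_t + s·(1−u_t) − f·u_t = u_t·(1−s−f) + s.
Here 1−s−f = 0.705 and s = 0.023.
u_1 = 0.143200 × 0.705 + 0.023 = 0.123956.
u_2 = 0.123956 × 0.705 + 0.023 = 0.110389.

Unemployment rate after two quarters ≈ 11.04%.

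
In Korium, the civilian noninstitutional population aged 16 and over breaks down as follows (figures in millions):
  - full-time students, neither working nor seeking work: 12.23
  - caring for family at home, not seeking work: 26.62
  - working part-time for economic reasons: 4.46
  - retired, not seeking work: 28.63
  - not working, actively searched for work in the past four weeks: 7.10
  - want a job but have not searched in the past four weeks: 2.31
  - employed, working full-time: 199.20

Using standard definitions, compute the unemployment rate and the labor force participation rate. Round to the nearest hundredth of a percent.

Employed = 4.46 + 199.20 = 203.66 million (anyone who worked, including part-time for economic reasons, counts as employed).
Unemployed = 7.10 million.
Labor force = 203.66 + 7.10 = 210.76 million.
Not in labor force = 12.23 + 26.62 + 28.63 + 2.31 = 69.79 million (those not working and not actively searching are outside the labor force — including those who want a job but have given up searching).
Civilian working-age population = 210.76 + 69.79 = 280.55 million.
Unemployment rate = 7.10 / 210.76 = 3.37%.
Labor force participation rate = 210.76 / 280.55 = 75.12%.

Unemployment rate ≈ 3.37%; labor force participation rate ≈ 75.12%.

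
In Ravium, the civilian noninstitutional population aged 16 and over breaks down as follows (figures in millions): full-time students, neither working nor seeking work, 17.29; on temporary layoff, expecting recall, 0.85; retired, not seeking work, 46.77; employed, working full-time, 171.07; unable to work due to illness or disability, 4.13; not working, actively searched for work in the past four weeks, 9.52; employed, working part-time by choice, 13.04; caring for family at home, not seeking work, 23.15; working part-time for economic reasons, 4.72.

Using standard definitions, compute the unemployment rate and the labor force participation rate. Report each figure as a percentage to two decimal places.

Unemployment rate ≈ 5.21%; labor force participation rate ≈ 68.56%.

Employed = 171.07 + 13.04 + 4.72 = 188.83 million (anyone who worked, including part-time for economic reasons, counts as employed).
Unemployed = 0.85 + 9.52 = 10.37 million (jobless and actively searching, or on temporary layoff).
Labor force = 188.83 + 10.37 = 199.20 million.
Not in labor force = 17.29 + 46.77 + 4.13 + 23.15 = 91.34 million (those not working and not actively searching are outside the labor force).
Civilian working-age population = 199.20 + 91.34 = 290.54 million.
Unemployment rate = 10.37 / 199.20 = 5.21%.
Labor force participation rate = 199.20 / 290.54 = 68.56%.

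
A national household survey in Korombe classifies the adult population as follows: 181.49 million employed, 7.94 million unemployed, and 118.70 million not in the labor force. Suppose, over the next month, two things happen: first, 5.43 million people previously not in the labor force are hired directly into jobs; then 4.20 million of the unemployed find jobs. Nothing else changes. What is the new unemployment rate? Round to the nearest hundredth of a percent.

New unemployment rate ≈ 1.92%.

Initially, labor force = 181.49 + 7.94 = 189.43 million, so u = 7.94/189.43 = 4.19%.
After the first change, employed and labor force both rise by 5.43; unemployed unchanged → E = 186.92, U = 7.94, labor force = 194.86 million.
After the second change, unemployed falls and employed rises by 4.20; labor force unchanged → E = 191.12, U = 3.74, labor force = 194.86 million.
New unemployment rate = 3.74 / 194.86 = 1.92%.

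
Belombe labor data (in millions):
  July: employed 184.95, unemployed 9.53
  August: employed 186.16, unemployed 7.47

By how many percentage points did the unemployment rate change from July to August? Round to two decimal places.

The unemployment rate changed by −1.04 percentage points.

July: labor force = 184.95 + 9.53 = 194.48; u = 9.53/194.48 = 4.90%.
August: labor force = 186.16 + 7.47 = 193.63; u = 7.47/193.63 = 3.86%.
Change = 3.86% − 4.90% = −1.04 pp.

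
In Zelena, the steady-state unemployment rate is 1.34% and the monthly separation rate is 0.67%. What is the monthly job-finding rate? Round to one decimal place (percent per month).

From u* = s/(s+f): f = s·(1−u)/u.
f = 0.67 × (1 − 0.0134) / 0.0134 = 0.6610 / 0.0134 ≈ 49.3% per month.

Job-finding rate ≈ 49.3% per month.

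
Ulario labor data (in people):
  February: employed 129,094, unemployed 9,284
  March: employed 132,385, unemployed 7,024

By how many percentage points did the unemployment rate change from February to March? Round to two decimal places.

The unemployment rate changed by −1.67 percentage points.

February: labor force = 129,094 + 9,284 = 138,378; u = 9,284/138,378 = 6.71%.
March: labor force = 132,385 + 7,024 = 139,409; u = 7,024/139,409 = 5.04%.
Change = 5.04% − 6.71% = −1.67 pp.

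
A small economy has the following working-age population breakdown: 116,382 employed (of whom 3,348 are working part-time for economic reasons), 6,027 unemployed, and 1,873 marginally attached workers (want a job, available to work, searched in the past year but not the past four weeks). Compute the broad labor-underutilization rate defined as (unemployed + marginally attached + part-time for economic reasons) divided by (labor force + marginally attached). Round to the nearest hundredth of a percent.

Labor force = 116,382 + 6,027 = 122,409.
Numerator = 6,027 + 1,873 + 3,348 = 11,248.
Denominator = 122,409 + 1,873 = 124,282.
Broad rate = 11,248 / 124,282 = 9.05%.

Broad underutilization rate ≈ 9.05%.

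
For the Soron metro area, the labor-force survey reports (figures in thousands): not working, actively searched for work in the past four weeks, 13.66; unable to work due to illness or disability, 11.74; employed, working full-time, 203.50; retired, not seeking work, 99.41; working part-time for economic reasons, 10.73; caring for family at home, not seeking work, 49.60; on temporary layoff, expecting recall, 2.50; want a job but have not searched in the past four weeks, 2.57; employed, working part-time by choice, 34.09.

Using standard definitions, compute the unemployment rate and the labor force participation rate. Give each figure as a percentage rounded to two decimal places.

Employed = 203.50 + 10.73 + 34.09 = 248.32 thousand (anyone who worked, including part-time for economic reasons, counts as employed).
Unemployed = 13.66 + 2.50 = 16.16 thousand (jobless and actively searching, or on temporary layoff).
Labor force = 248.32 + 16.16 = 264.48 thousand.
Not in labor force = 11.74 + 99.41 + 49.60 + 2.57 = 163.32 thousand (those not working and not actively searching are outside the labor force — including those who want a job but have given up searching).
Civilian working-age population = 264.48 + 163.32 = 427.80 thousand.
Unemployment rate = 16.16 / 264.48 = 6.11%.
Labor force participation rate = 264.48 / 427.80 = 61.82%.

Unemployment rate ≈ 6.11%; labor force participation rate ≈ 61.82%.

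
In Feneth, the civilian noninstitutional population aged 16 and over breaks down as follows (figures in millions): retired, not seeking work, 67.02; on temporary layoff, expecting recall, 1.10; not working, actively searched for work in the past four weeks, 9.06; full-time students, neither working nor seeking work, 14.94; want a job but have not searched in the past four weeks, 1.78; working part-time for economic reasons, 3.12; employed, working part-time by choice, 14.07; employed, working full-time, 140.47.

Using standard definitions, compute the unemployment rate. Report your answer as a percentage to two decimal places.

Employed = 3.12 + 14.07 + 140.47 = 157.66 million (anyone who worked, including part-time for economic reasons, counts as employed).
Unemployed = 1.10 + 9.06 = 10.16 million (jobless and actively searching, or on temporary layoff).
Labor force = 157.66 + 10.16 = 167.82 million.
Unemployment rate = 10.16 / 167.82 = 6.05%.

Unemployment rate ≈ 6.05%.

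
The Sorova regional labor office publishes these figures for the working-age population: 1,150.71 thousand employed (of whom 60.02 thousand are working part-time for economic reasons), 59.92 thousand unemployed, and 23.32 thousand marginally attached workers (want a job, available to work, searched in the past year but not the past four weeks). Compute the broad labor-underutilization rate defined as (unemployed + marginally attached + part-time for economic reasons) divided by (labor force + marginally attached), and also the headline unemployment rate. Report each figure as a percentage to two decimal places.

Broad underutilization rate ≈ 11.61%; headline unemployment rate ≈ 4.95%.

Labor force = 1,150.71 + 59.92 = 1,210.63 thousand.
Numerator = 59.92 + 23.32 + 60.02 = 143.26 thousand.
Denominator = 1,210.63 + 23.32 = 1,233.95 thousand.
Broad rate = 143.26 / 1,233.95 = 11.61%.
Headline unemployment rate = 59.92 / 1,210.63 = 4.95%.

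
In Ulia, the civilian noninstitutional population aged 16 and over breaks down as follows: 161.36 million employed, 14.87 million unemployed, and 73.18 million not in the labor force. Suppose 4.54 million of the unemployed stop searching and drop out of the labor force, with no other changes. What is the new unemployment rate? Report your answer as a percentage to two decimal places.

Initially, labor force = 161.36 + 14.87 = 176.23 million, so u = 14.87/176.23 = 8.44%.
After the change, unemployed and labor force both fall by 4.54 → E = 161.36, U = 10.33, labor force = 171.69 million.
New unemployment rate = 10.33 / 171.69 = 6.02%.

New unemployment rate ≈ 6.02%.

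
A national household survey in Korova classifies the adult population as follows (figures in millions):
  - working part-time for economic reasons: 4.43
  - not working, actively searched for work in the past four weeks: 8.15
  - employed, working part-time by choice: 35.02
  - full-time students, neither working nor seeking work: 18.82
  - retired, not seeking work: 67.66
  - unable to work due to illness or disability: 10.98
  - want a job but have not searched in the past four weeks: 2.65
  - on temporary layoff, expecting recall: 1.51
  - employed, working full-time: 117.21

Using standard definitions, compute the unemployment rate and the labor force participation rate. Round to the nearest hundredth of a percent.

Employed = 4.43 + 35.02 + 117.21 = 156.66 million (anyone who worked, including part-time for economic reasons, counts as employed).
Unemployed = 8.15 + 1.51 = 9.66 million (jobless and actively searching, or on temporary layoff).
Labor force = 156.66 + 9.66 = 166.32 million.
Not in labor force = 18.82 + 67.66 + 10.98 + 2.65 = 100.11 million (those not working and not actively searching are outside the labor force — including those who want a job but have given up searching).
Civilian working-age population = 166.32 + 100.11 = 266.43 million.
Unemployment rate = 9.66 / 166.32 = 5.81%.
Labor force participation rate = 166.32 / 266.43 = 62.43%.

Unemployment rate ≈ 5.81%; labor force participation rate ≈ 62.43%.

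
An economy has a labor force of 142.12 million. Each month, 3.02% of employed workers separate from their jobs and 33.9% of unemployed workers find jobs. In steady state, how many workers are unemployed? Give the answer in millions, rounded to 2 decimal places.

About 11.63 million are unemployed in steady state.

Steady-state unemployment rate u* = s/(s+f) = 3.02/(3.02+33.9) = 0.081798.
Unemployed = u* × labor force = 0.081798 × 142.12 ≈ 11.63 million.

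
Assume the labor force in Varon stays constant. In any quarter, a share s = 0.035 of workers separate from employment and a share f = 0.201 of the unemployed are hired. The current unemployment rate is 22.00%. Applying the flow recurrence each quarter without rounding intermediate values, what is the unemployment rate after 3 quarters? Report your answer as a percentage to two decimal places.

Unemployment rate after three quarters ≈ 18.03%.

With a fixed labor force, u_{t+1} = u_t + s·(1−u_t) − f·u_t = u_t·(1−s−f) + s.
Here 1−s−f = 0.764 and s = 0.035.
u_1 = 0.220000 × 0.764 + 0.035 = 0.203080.
u_2 = 0.203080 × 0.764 + 0.035 = 0.190153.
u_3 = 0.190153 × 0.764 + 0.035 = 0.180277.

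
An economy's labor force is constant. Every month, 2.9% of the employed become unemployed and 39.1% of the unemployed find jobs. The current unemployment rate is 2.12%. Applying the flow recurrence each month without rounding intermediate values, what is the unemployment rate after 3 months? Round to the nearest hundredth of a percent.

Unemployment rate after three months ≈ 5.97%.

With a fixed labor force, u_{t+1} = u_t + s·(1−u_t) − f·u_t = u_t·(1−s−f) + s.
Here 1−s−f = 0.580 and s = 0.029.
u_1 = 0.021200 × 0.580 + 0.029 = 0.041296.
u_2 = 0.041296 × 0.580 + 0.029 = 0.052952.
u_3 = 0.052952 × 0.580 + 0.029 = 0.059712.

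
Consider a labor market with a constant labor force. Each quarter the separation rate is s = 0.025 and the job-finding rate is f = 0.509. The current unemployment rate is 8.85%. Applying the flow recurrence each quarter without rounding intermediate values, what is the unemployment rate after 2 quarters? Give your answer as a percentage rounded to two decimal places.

Unemployment rate after two quarters ≈ 5.59%.

With a fixed labor force, u_{t+1} = u_t + s·(1−u_t) − f·u_t = u_t·(1−s−f) + s.
Here 1−s−f = 0.466 and s = 0.025.
u_1 = 0.088500 × 0.466 + 0.025 = 0.066241.
u_2 = 0.066241 × 0.466 + 0.025 = 0.055868.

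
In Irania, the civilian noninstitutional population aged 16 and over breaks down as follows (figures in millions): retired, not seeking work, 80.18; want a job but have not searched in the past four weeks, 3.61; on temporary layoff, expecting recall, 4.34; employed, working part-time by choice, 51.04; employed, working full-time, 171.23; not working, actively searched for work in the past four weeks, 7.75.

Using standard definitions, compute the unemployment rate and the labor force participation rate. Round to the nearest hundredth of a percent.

Unemployment rate ≈ 5.16%; labor force participation rate ≈ 73.66%.

Employed = 51.04 + 171.23 = 222.27 million.
Unemployed = 4.34 + 7.75 = 12.09 million (jobless and actively searching, or on temporary layoff).
Labor force = 222.27 + 12.09 = 234.36 million.
Not in labor force = 80.18 + 3.61 = 83.79 million (those not working and not actively searching are outside the labor force — including those who want a job but have given up searching).
Civilian working-age population = 234.36 + 83.79 = 318.15 million.
Unemployment rate = 12.09 / 234.36 = 5.16%.
Labor force participation rate = 234.36 / 318.15 = 73.66%.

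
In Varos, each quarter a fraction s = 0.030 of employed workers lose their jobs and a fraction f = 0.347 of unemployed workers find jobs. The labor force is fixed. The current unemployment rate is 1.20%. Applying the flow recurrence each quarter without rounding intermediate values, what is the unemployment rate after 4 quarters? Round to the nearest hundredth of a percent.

With a fixed labor force, u_{t+1} = u_t + s·(1−u_t) − f·u_t = u_t·(1−s−f) + s.
Here 1−s−f = 0.623 and s = 0.030.
u_1 = 0.012000 × 0.623 + 0.030 = 0.037476.
u_2 = 0.037476 × 0.623 + 0.030 = 0.053348.
u_3 = 0.053348 × 0.623 + 0.030 = 0.063236.
u_4 = 0.063236 × 0.623 + 0.030 = 0.069396.

Unemployment rate after four quarters ≈ 6.94%.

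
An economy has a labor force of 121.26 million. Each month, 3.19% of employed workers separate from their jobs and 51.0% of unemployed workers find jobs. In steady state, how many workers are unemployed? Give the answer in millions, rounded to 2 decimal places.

About 7.14 million are unemployed in steady state.

Steady-state unemployment rate u* = s/(s+f) = 3.19/(3.19+51.0) = 0.058867.
Unemployed = u* × labor force = 0.058867 × 121.26 ≈ 7.14 million.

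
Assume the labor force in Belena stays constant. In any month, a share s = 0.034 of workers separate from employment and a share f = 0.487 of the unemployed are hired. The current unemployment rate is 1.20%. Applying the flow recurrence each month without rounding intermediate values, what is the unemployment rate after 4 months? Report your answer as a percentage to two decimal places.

With a fixed labor force, u_{t+1} = u_t + s·(1−u_t) − f·u_t = u_t·(1−s−f) + s.
Here 1−s−f = 0.479 and s = 0.034.
u_1 = 0.012000 × 0.479 + 0.034 = 0.039748.
u_2 = 0.039748 × 0.479 + 0.034 = 0.053039.
u_3 = 0.053039 × 0.479 + 0.034 = 0.059406.
u_4 = 0.059406 × 0.479 + 0.034 = 0.062455.

Unemployment rate after four months ≈ 6.25%.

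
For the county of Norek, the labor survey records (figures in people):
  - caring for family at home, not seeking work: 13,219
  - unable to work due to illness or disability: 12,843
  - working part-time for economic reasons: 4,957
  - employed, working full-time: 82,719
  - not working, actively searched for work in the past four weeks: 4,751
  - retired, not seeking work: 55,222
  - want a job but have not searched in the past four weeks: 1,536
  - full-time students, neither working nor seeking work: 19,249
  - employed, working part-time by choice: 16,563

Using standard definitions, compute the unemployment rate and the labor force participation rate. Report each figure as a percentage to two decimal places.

Unemployment rate ≈ 4.36%; labor force participation rate ≈ 51.64%.

Employed = 4,957 + 82,719 + 16,563 = 104,239 (anyone who worked, including part-time for economic reasons, counts as employed).
Unemployed = 4,751.
Labor force = 104,239 + 4,751 = 108,990.
Not in labor force = 13,219 + 12,843 + 55,222 + 1,536 + 19,249 = 102,069 (those not working and not actively searching are outside the labor force — including those who want a job but have given up searching).
Civilian working-age population = 108,990 + 102,069 = 211,059.
Unemployment rate = 4,751 / 108,990 = 4.36%.
Labor force participation rate = 108,990 / 211,059 = 51.64%.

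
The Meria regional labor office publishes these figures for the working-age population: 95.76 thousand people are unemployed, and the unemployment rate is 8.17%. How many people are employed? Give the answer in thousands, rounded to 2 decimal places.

About 1,076.33 thousand are employed.

Labor force = U / u = 95.76 / 0.0817 ≈ 1,172.09 thousand.
Employed = labor force − unemployed = 1,172.09 − 95.76 = 1,076.33 thousand.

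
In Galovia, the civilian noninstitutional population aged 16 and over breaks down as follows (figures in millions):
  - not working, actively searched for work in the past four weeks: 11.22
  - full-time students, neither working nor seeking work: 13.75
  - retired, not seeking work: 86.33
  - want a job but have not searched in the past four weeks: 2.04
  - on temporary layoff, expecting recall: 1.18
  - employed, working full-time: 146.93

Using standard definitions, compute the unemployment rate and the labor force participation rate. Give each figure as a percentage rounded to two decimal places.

Unemployment rate ≈ 7.78%; labor force participation rate ≈ 60.94%.

Employed = 146.93 million.
Unemployed = 11.22 + 1.18 = 12.40 million (jobless and actively searching, or on temporary layoff).
Labor force = 146.93 + 12.40 = 159.33 million.
Not in labor force = 13.75 + 86.33 + 2.04 = 102.12 million (those not working and not actively searching are outside the labor force — including those who want a job but have given up searching).
Civilian working-age population = 159.33 + 102.12 = 261.45 million.
Unemployment rate = 12.40 / 159.33 = 7.78%.
Labor force participation rate = 159.33 / 261.45 = 60.94%.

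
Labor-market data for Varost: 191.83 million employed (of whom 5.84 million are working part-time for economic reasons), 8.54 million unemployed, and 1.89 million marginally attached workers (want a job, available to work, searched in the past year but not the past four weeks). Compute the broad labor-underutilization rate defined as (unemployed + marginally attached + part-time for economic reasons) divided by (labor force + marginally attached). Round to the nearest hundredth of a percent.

Broad underutilization rate ≈ 8.04%.

Labor force = 191.83 + 8.54 = 200.37 million.
Numerator = 8.54 + 1.89 + 5.84 = 16.27 million.
Denominator = 200.37 + 1.89 = 202.26 million.
Broad rate = 16.27 / 202.26 = 8.04%.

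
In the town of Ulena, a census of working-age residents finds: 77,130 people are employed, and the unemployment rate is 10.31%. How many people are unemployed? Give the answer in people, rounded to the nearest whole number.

About 8,866 are unemployed.

Let U be the number unemployed. The labor force is E + U, and U/(E+U) = 0.1031.
So U = 0.1031 × 77,130 / (1 − 0.1031) = 7952.10 / 0.8969 ≈ 8,866.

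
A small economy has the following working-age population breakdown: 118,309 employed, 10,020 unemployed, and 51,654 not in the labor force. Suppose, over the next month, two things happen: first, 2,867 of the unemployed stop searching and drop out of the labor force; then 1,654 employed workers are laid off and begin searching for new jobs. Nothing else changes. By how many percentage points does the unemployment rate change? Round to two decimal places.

The unemployment rate changes by −0.79 percentage points.

Initially, labor force = 118,309 + 10,020 = 128,329, so u = 10,020/128,329 = 7.81%.
After the first change, unemployed and labor force both fall by 2,867 → E = 118,309, U = 7,153, labor force = 125,462.
After the second change, employed falls and unemployed rises by 1,654; labor force unchanged → E = 116,655, U = 8,807, labor force = 125,462.
New unemployment rate = 8,807 / 125,462 = 7.02%.
Change = 7.02% − 7.81% = −0.79 percentage points.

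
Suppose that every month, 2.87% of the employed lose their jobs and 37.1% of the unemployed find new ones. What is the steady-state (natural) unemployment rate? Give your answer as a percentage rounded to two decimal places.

At steady state the flows balance: s·E = f·U, so U/(E+U) = s/(s+f).
u* = 2.87 / (2.87 + 37.1) = 2.87 / 39.97 = 7.18%.

Steady-state unemployment rate ≈ 7.18%.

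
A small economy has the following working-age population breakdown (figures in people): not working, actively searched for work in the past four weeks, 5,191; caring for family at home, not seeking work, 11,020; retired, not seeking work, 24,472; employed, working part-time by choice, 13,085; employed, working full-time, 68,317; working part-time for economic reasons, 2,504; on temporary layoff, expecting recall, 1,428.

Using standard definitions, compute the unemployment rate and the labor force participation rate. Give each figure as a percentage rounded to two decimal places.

Unemployment rate ≈ 7.31%; labor force participation rate ≈ 71.84%.

Employed = 13,085 + 68,317 + 2,504 = 83,906 (anyone who worked, including part-time for economic reasons, counts as employed).
Unemployed = 5,191 + 1,428 = 6,619 (jobless and actively searching, or on temporary layoff).
Labor force = 83,906 + 6,619 = 90,525.
Not in labor force = 11,020 + 24,472 = 35,492 (those not working and not actively searching are outside the labor force).
Civilian working-age population = 90,525 + 35,492 = 126,017.
Unemployment rate = 6,619 / 90,525 = 7.31%.
Labor force participation rate = 90,525 / 126,017 = 71.84%.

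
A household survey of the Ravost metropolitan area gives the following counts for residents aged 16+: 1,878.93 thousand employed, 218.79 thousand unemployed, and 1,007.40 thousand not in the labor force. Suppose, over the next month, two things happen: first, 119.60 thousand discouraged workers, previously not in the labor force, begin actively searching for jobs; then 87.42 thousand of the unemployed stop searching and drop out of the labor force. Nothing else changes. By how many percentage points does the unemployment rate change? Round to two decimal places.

The unemployment rate changes by +1.35 percentage points.

Initially, labor force = 1,878.93 + 218.79 = 2,097.72 thousand, so u = 218.79/2,097.72 = 10.43%.
After the first change, unemployed and labor force both rise by 119.60 → E = 1,878.93, U = 338.39, labor force = 2,217.32 thousand.
After the second change, unemployed and labor force both fall by 87.42 → E = 1,878.93, U = 250.97, labor force = 2,129.90 thousand.
New unemployment rate = 250.97 / 2,129.90 = 11.78%.
Change = 11.78% − 10.43% = +1.35 percentage points.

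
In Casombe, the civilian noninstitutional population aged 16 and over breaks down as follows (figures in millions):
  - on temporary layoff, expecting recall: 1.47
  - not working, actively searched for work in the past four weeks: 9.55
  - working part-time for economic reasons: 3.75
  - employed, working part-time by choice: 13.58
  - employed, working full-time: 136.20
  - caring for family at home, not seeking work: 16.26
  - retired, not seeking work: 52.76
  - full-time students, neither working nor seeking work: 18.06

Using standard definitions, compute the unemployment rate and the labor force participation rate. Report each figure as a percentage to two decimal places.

Unemployment rate ≈ 6.70%; labor force participation rate ≈ 65.39%.

Employed = 3.75 + 13.58 + 136.20 = 153.53 million (anyone who worked, including part-time for economic reasons, counts as employed).
Unemployed = 1.47 + 9.55 = 11.02 million (jobless and actively searching, or on temporary layoff).
Labor force = 153.53 + 11.02 = 164.55 million.
Not in labor force = 16.26 + 52.76 + 18.06 = 87.08 million (those not working and not actively searching are outside the labor force).
Civilian working-age population = 164.55 + 87.08 = 251.63 million.
Unemployment rate = 11.02 / 164.55 = 6.70%.
Labor force participation rate = 164.55 / 251.63 = 65.39%.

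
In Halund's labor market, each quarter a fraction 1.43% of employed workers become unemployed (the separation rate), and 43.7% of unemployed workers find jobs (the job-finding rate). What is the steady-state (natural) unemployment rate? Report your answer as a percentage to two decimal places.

Steady-state unemployment rate ≈ 3.17%.

At steady state the flows balance: s·E = f·U, so U/(E+U) = s/(s+f).
u* = 1.43 / (1.43 + 43.7) = 1.43 / 45.13 = 3.17%.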